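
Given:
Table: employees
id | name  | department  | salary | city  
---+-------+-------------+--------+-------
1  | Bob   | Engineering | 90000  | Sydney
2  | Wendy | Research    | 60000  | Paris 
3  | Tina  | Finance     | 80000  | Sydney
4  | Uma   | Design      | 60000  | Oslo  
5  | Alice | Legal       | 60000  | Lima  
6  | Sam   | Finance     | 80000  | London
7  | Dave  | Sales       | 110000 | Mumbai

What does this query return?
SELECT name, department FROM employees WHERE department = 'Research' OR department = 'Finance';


Filtering: department = 'Research' OR 'Finance'
Matching: 3 rows

3 rows:
Wendy, Research
Tina, Finance
Sam, Finance


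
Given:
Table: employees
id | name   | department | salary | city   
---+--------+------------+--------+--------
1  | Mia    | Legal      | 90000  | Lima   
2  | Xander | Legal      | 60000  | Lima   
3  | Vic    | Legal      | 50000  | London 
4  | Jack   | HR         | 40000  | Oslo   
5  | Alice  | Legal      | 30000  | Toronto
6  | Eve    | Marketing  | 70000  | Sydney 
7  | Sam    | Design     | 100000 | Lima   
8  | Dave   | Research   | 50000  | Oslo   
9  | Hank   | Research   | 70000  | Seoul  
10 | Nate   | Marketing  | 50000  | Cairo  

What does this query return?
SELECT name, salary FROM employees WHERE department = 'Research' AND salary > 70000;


Filtering: department = 'Research' AND salary > 70000
Matching: 0 rows

Empty result set (0 rows)


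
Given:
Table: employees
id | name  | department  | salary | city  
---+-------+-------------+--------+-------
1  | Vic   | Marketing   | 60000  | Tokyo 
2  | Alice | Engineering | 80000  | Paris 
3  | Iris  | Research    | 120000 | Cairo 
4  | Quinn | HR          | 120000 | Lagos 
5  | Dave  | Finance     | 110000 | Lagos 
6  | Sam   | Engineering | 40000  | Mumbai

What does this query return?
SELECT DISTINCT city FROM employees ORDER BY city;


All 'city' values (row order): Tokyo, Paris, Cairo, Lagos, Lagos, Mumbai
Removing duplicates leaves 5 unique value(s).

5 values:
Cairo
Lagos
Mumbai
Paris
Tokyo


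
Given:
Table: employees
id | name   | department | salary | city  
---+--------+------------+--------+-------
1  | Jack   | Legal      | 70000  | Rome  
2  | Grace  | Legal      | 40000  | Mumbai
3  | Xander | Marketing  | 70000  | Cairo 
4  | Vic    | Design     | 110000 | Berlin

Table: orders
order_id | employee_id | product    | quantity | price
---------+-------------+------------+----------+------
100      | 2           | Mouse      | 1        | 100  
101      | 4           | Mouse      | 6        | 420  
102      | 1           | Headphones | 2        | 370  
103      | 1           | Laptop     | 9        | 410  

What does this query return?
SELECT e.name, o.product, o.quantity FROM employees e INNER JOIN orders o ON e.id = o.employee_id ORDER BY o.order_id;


Joining employees.id = orders.employee_id:
  employee Grace (id=2) -> order Mouse
  employee Vic (id=4) -> order Mouse
  employee Jack (id=1) -> order Headphones
  employee Jack (id=1) -> order Laptop


4 rows:
Grace, Mouse, 1
Vic, Mouse, 6
Jack, Headphones, 2
Jack, Laptop, 9


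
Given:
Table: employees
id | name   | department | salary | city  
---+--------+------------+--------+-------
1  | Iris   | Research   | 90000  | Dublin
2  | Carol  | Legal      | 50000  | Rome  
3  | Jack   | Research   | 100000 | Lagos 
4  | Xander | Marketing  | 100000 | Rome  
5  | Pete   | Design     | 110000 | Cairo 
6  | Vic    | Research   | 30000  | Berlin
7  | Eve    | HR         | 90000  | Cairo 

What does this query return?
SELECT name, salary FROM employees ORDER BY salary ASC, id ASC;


Sorting by salary ASC, then id ASC for ties

7 rows:
Vic, 30000
Carol, 50000
Iris, 90000
Eve, 90000
Jack, 100000
Xander, 100000
Pete, 110000


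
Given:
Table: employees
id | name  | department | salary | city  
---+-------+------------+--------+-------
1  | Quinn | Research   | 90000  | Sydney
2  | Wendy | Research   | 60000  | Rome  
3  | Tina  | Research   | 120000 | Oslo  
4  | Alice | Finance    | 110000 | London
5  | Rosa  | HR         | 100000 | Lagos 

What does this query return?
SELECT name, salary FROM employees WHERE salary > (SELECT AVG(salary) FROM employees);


Subquery: AVG(salary) = 96000.0
Filtering: salary > 96000.0
  Tina (120000) -> MATCH
  Alice (110000) -> MATCH
  Rosa (100000) -> MATCH


3 rows:
Tina, 120000
Alice, 110000
Rosa, 100000


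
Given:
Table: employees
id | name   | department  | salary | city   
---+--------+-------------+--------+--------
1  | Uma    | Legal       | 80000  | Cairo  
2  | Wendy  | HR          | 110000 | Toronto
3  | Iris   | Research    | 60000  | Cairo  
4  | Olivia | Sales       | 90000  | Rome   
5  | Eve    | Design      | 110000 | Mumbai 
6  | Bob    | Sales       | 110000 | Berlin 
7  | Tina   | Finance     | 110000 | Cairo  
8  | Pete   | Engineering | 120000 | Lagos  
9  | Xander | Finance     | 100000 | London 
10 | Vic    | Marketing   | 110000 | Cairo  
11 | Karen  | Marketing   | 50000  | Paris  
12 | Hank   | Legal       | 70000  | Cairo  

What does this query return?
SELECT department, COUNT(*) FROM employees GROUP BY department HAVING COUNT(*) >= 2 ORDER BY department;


Groups with count >= 2:
  Finance: 2 -> PASS
  Legal: 2 -> PASS
  Marketing: 2 -> PASS
  Sales: 2 -> PASS
  Design: 1 -> filtered out
  Engineering: 1 -> filtered out
  HR: 1 -> filtered out
  Research: 1 -> filtered out


4 groups:
Finance, 2
Legal, 2
Marketing, 2
Sales, 2


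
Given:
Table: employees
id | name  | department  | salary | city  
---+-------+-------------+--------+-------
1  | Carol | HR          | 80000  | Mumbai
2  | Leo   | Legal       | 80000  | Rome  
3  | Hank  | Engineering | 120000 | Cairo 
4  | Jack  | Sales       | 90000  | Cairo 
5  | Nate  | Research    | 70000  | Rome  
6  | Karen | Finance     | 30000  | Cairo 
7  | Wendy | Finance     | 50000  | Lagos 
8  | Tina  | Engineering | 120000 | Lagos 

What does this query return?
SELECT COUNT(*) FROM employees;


COUNT(*) counts all rows

8


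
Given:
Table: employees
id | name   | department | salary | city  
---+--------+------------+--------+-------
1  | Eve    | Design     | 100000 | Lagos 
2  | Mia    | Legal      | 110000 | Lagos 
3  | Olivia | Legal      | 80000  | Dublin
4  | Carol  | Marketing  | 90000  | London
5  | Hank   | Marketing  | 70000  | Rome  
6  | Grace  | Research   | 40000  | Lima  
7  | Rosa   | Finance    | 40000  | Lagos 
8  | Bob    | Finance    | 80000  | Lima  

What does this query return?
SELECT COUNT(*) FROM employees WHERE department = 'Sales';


Counting rows where department = 'Sales'


0


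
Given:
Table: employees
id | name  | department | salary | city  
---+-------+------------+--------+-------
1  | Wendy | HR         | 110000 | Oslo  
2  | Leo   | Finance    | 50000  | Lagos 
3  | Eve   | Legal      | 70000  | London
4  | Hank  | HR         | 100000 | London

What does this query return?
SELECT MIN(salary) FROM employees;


Salaries: 110000, 50000, 70000, 100000
MIN = 50000

50000


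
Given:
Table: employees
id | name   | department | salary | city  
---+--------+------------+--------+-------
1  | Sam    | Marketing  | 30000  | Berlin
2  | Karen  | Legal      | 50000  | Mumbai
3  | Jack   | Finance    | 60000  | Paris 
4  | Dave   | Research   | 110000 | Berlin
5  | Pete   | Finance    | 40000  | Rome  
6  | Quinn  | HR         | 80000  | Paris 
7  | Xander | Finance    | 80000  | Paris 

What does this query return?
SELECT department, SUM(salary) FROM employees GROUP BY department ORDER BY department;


Summing salary within each department:
  Finance: 60000 + 40000 + 80000 = 180000
  HR: 80000 = 80000
  Legal: 50000 = 50000
  Marketing: 30000 = 30000
  Research: 110000 = 110000


5 groups:
Finance, 180000
HR, 80000
Legal, 50000
Marketing, 30000
Research, 110000


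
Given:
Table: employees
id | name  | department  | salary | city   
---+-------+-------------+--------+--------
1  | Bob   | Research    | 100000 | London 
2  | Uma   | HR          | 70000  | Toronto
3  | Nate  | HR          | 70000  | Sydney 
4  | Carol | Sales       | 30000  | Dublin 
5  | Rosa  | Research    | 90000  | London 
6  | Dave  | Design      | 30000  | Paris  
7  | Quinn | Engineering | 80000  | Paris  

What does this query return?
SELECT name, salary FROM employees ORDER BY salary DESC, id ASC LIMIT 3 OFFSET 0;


Sort by salary DESC (id ASC tiebreak), then skip 0 and take 3
Rows 1 through 3

3 rows:
Bob, 100000
Rosa, 90000
Quinn, 80000


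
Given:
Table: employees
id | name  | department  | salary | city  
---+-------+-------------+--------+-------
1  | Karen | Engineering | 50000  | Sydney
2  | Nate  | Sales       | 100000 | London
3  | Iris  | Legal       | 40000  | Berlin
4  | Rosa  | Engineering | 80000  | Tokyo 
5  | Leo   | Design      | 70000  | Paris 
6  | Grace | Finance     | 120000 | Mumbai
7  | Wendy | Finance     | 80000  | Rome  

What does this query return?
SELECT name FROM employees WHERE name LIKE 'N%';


LIKE 'N%' matches names starting with 'N'
Matching: 1

1 rows:
Nate


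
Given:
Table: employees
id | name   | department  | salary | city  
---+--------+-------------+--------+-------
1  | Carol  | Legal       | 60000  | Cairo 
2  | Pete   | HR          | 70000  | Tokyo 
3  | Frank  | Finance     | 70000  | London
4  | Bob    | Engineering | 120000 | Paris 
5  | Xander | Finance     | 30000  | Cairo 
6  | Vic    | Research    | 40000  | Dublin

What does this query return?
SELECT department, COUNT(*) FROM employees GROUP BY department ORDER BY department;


Assigning each row to its department group:
  Carol -> Legal
  Pete -> HR
  Frank -> Finance
  Bob -> Engineering
  Xander -> Finance
  Vic -> Research


5 groups:
Engineering, 1
Finance, 2
HR, 1
Legal, 1
Research, 1


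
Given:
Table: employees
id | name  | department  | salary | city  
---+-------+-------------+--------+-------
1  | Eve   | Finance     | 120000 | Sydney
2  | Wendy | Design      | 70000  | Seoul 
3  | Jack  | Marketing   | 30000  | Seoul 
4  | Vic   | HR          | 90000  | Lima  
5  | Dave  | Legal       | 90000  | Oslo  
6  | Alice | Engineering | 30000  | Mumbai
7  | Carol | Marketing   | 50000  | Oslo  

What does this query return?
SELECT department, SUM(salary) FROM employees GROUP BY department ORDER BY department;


Summing salary within each department:
  Design: 70000 = 70000
  Engineering: 30000 = 30000
  Finance: 120000 = 120000
  HR: 90000 = 90000
  Legal: 90000 = 90000
  Marketing: 30000 + 50000 = 80000


6 groups:
Design, 70000
Engineering, 30000
Finance, 120000
HR, 90000
Legal, 90000
Marketing, 80000


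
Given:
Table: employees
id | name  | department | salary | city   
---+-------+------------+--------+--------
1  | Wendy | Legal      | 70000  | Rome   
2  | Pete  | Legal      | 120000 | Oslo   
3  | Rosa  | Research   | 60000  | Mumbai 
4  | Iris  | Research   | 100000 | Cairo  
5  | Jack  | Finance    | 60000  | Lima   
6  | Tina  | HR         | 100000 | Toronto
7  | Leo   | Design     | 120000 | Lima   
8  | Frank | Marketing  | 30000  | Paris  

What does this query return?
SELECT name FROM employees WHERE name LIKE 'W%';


LIKE 'W%' matches names starting with 'W'
Matching: 1

1 rows:
Wendy


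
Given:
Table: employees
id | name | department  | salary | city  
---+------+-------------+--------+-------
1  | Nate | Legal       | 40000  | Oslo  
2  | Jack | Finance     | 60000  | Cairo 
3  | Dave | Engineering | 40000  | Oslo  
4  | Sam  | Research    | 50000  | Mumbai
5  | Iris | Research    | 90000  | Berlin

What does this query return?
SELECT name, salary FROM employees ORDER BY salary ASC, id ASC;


Sorting by salary ASC, then id ASC for ties

5 rows:
Nate, 40000
Dave, 40000
Sam, 50000
Jack, 60000
Iris, 90000


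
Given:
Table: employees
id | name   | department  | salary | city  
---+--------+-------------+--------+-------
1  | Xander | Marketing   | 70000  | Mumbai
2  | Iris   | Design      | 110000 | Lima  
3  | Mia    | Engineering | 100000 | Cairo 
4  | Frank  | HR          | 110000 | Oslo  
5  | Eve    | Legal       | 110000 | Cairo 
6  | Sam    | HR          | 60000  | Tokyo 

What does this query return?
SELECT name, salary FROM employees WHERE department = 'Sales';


Filtering: department = 'Sales'
Matching rows: 0

Empty result set (0 rows)


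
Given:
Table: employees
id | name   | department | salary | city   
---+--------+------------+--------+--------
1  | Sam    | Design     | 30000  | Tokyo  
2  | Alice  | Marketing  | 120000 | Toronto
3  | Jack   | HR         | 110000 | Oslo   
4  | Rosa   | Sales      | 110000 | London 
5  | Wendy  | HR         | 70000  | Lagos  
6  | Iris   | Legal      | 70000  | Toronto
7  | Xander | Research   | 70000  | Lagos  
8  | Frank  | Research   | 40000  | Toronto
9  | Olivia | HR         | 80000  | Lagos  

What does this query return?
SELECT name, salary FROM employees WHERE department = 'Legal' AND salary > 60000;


Filtering: department = 'Legal' AND salary > 60000
Matching: 1 rows

1 rows:
Iris, 70000


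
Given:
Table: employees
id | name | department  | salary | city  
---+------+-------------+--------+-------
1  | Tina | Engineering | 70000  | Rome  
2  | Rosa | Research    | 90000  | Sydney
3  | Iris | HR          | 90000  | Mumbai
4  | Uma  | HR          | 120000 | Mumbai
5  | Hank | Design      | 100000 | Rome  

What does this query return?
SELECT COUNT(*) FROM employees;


COUNT(*) counts all rows

5


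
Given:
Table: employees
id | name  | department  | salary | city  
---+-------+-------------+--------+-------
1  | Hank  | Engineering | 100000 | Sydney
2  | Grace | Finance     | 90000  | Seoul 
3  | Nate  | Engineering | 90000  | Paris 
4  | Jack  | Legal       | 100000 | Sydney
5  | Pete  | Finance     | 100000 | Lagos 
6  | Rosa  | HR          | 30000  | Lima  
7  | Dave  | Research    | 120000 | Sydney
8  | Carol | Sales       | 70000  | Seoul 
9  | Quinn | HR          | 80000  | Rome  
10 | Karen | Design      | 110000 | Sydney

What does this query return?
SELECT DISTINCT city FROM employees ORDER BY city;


All 'city' values (row order): Sydney, Seoul, Paris, Sydney, Lagos, Lima, Sydney, Seoul, Rome, Sydney
Removing duplicates leaves 6 unique value(s).

6 values:
Lagos
Lima
Paris
Rome
Seoul
Sydney


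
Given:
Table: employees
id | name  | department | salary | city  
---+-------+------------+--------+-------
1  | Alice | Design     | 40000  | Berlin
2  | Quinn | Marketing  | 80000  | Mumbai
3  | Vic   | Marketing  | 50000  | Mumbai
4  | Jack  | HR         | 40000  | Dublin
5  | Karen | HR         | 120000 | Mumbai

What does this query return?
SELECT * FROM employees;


SELECT * returns all 5 rows with all columns

5 rows:
1, Alice, Design, 40000, Berlin
2, Quinn, Marketing, 80000, Mumbai
3, Vic, Marketing, 50000, Mumbai
4, Jack, HR, 40000, Dublin
5, Karen, HR, 120000, Mumbai


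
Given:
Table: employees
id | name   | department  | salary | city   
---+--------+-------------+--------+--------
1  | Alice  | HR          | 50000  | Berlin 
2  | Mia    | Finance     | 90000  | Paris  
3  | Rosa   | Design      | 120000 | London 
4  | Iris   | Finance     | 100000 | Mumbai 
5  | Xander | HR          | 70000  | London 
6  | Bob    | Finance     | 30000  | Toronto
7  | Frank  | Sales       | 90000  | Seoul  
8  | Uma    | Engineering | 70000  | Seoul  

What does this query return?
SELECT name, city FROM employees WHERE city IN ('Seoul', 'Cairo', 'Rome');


Filtering: city IN ('Seoul', 'Cairo', 'Rome')
Matching: 2 rows

2 rows:
Frank, Seoul
Uma, Seoul


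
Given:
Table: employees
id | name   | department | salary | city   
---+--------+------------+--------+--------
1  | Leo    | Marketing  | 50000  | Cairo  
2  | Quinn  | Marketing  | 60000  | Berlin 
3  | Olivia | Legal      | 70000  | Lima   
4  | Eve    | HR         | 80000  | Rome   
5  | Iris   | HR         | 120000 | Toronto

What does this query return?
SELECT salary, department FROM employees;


Projecting columns: salary, department

5 rows:
50000, Marketing
60000, Marketing
70000, Legal
80000, HR
120000, HR


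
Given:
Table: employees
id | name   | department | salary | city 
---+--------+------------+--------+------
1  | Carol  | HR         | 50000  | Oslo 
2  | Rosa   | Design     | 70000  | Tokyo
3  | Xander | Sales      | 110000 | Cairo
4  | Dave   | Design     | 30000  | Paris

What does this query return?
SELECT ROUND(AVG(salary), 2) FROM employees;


SUM(salary) = 260000
COUNT = 4
ROUND(AVG, 2) = ROUND(260000 / 4, 2) = 65000.0

65000.0


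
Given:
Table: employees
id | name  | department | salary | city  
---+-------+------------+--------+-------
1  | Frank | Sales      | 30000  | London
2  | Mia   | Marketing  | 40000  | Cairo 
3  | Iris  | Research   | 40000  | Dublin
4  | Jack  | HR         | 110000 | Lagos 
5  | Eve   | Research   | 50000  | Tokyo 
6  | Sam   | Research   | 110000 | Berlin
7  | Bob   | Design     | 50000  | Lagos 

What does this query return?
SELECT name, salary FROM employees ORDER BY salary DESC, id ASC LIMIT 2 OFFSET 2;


Sort by salary DESC (id ASC tiebreak), then skip 2 and take 2
Rows 3 through 4

2 rows:
Eve, 50000
Bob, 50000


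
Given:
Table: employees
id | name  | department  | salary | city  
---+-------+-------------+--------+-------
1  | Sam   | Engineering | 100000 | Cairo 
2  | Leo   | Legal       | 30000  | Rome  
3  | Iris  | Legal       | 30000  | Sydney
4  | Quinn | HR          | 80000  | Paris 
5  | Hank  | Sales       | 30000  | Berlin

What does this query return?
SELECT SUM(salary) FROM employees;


SUM(salary) = 100000 + 30000 + 30000 + 80000 + 30000 = 270000

270000


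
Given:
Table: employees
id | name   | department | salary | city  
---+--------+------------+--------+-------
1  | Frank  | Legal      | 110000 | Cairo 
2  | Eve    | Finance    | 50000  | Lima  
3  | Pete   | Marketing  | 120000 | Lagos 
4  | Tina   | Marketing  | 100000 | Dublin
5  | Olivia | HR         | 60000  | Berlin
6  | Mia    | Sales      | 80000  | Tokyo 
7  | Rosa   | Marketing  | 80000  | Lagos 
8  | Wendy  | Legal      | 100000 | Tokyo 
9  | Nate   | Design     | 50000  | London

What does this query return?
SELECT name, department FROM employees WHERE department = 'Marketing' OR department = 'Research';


Filtering: department = 'Marketing' OR 'Research'
Matching: 3 rows

3 rows:
Pete, Marketing
Tina, Marketing
Rosa, Marketing


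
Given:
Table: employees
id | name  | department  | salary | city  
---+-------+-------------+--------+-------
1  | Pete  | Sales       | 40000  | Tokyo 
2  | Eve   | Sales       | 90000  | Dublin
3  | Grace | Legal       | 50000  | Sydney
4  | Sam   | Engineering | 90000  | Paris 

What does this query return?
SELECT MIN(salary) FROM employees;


Salaries: 40000, 90000, 50000, 90000
MIN = 40000

40000


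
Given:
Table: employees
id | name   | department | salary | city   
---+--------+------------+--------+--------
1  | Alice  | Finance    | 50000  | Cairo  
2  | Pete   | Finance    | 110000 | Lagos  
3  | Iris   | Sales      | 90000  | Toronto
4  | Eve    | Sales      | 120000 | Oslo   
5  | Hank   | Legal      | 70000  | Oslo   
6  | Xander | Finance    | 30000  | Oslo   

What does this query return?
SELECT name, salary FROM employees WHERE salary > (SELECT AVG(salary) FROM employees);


Subquery: AVG(salary) = 78333.33
Filtering: salary > 78333.33
  Pete (110000) -> MATCH
  Iris (90000) -> MATCH
  Eve (120000) -> MATCH


3 rows:
Pete, 110000
Iris, 90000
Eve, 120000


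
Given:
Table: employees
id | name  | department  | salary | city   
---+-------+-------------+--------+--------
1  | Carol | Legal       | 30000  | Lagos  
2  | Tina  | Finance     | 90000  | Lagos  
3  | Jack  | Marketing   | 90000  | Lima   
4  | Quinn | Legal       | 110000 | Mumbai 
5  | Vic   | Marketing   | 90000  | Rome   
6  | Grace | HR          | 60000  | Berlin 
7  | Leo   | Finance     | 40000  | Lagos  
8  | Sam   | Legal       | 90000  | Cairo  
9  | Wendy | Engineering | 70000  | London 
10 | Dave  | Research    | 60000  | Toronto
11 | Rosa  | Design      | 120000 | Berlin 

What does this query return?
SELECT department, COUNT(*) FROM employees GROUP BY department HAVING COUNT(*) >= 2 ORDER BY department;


Groups with count >= 2:
  Finance: 2 -> PASS
  Legal: 3 -> PASS
  Marketing: 2 -> PASS
  Design: 1 -> filtered out
  Engineering: 1 -> filtered out
  HR: 1 -> filtered out
  Research: 1 -> filtered out


3 groups:
Finance, 2
Legal, 3
Marketing, 2


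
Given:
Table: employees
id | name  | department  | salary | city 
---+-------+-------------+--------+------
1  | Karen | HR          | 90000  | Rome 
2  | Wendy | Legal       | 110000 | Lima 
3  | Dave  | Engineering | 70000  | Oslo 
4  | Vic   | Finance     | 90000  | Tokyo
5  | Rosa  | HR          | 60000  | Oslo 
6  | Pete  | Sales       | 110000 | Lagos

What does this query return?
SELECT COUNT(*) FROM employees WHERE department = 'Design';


Counting rows where department = 'Design'


0


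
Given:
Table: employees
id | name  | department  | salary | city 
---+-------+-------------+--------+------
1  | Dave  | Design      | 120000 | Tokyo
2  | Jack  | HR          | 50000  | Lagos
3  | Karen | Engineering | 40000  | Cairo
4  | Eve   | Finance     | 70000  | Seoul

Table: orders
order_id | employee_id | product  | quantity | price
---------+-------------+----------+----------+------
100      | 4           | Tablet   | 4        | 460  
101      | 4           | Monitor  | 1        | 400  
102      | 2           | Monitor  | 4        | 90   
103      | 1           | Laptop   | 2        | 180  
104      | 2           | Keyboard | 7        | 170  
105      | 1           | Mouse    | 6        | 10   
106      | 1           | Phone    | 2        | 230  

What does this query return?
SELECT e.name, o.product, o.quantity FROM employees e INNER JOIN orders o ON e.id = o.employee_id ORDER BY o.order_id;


Joining employees.id = orders.employee_id:
  employee Eve (id=4) -> order Tablet
  employee Eve (id=4) -> order Monitor
  employee Jack (id=2) -> order Monitor
  employee Dave (id=1) -> order Laptop
  employee Jack (id=2) -> order Keyboard
  employee Dave (id=1) -> order Mouse
  employee Dave (id=1) -> order Phone


7 rows:
Eve, Tablet, 4
Eve, Monitor, 1
Jack, Monitor, 4
Dave, Laptop, 2
Jack, Keyboard, 7
Dave, Mouse, 6
Dave, Phone, 2


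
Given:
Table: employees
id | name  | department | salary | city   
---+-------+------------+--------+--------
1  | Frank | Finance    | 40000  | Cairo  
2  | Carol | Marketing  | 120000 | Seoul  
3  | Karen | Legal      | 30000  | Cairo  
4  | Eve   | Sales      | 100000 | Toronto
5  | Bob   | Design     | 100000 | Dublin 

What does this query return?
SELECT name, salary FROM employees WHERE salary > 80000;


Filtering: salary > 80000
Matching: 3 rows

3 rows:
Carol, 120000
Eve, 100000
Bob, 100000


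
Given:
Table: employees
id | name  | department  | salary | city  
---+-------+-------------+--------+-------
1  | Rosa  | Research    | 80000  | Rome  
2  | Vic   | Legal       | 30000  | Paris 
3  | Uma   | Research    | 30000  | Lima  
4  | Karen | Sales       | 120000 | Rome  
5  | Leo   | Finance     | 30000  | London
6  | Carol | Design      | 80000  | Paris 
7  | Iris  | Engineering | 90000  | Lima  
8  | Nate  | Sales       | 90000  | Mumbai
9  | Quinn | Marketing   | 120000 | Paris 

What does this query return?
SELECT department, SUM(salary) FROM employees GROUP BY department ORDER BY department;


Summing salary within each department:
  Design: 80000 = 80000
  Engineering: 90000 = 90000
  Finance: 30000 = 30000
  Legal: 30000 = 30000
  Marketing: 120000 = 120000
  Research: 80000 + 30000 = 110000
  Sales: 120000 + 90000 = 210000


7 groups:
Design, 80000
Engineering, 90000
Finance, 30000
Legal, 30000
Marketing, 120000
Research, 110000
Sales, 210000


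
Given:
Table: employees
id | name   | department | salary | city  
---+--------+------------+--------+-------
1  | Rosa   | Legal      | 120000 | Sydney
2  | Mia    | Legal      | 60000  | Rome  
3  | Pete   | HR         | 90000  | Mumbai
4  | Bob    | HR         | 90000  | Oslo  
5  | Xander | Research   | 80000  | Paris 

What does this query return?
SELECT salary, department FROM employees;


Projecting columns: salary, department

5 rows:
120000, Legal
60000, Legal
90000, HR
90000, HR
80000, Research


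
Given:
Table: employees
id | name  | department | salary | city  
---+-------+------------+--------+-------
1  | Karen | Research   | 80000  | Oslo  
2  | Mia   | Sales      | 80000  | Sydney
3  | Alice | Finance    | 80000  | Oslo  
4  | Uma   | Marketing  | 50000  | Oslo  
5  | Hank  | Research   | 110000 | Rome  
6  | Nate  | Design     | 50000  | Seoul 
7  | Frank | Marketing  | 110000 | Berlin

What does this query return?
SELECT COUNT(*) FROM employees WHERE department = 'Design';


Counting rows where department = 'Design'
  Nate -> MATCH


1


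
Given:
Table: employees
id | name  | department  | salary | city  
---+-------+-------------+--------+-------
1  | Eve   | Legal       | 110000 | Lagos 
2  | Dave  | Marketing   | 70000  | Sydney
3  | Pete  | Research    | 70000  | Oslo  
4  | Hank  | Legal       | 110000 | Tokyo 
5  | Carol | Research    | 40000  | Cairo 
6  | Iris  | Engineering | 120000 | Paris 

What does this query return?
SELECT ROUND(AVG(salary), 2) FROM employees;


SUM(salary) = 520000
COUNT = 6
ROUND(AVG, 2) = ROUND(520000 / 6, 2) = 86666.67

86666.67


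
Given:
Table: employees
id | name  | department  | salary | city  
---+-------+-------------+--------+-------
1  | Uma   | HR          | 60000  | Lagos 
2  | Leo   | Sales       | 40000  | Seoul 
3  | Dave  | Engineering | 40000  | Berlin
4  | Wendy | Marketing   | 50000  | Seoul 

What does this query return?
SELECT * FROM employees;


SELECT * returns all 4 rows with all columns

4 rows:
1, Uma, HR, 60000, Lagos
2, Leo, Sales, 40000, Seoul
3, Dave, Engineering, 40000, Berlin
4, Wendy, Marketing, 50000, Seoul


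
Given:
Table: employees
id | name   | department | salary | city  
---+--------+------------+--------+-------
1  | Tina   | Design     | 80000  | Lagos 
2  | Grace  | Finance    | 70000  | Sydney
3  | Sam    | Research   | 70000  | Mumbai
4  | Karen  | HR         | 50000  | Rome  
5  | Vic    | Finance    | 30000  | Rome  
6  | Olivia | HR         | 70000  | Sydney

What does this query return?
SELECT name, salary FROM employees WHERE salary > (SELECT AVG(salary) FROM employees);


Subquery: AVG(salary) = 61666.67
Filtering: salary > 61666.67
  Tina (80000) -> MATCH
  Grace (70000) -> MATCH
  Sam (70000) -> MATCH
  Olivia (70000) -> MATCH


4 rows:
Tina, 80000
Grace, 70000
Sam, 70000
Olivia, 70000


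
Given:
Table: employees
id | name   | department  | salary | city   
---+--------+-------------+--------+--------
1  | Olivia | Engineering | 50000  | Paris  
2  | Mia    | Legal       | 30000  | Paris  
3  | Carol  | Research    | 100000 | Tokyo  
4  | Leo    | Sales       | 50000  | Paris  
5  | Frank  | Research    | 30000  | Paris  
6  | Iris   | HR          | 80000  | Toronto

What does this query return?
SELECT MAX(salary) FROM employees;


Salaries: 50000, 30000, 100000, 50000, 30000, 80000
MAX = 100000

100000


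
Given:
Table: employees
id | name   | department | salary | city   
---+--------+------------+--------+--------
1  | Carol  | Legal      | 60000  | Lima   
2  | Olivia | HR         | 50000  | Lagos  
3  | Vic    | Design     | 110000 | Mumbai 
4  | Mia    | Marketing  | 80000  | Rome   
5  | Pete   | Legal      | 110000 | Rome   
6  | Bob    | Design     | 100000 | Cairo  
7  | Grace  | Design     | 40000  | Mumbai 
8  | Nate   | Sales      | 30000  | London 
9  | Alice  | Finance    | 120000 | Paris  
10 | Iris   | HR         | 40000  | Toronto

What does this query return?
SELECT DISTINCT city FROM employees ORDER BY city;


All 'city' values (row order): Lima, Lagos, Mumbai, Rome, Rome, Cairo, Mumbai, London, Paris, Toronto
Removing duplicates leaves 8 unique value(s).

8 values:
Cairo
Lagos
Lima
London
Mumbai
Paris
Rome
Toronto


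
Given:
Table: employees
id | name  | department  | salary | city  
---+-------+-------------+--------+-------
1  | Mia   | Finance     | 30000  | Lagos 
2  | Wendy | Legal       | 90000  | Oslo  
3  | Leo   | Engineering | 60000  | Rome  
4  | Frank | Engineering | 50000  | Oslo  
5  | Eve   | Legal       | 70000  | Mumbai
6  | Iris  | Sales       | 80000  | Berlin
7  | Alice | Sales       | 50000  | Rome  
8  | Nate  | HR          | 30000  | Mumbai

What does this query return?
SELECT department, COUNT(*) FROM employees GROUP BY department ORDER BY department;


Assigning each row to its department group:
  Mia -> Finance
  Wendy -> Legal
  Leo -> Engineering
  Frank -> Engineering
  Eve -> Legal
  Iris -> Sales
  Alice -> Sales
  Nate -> HR


5 groups:
Engineering, 2
Finance, 1
HR, 1
Legal, 2
Sales, 2


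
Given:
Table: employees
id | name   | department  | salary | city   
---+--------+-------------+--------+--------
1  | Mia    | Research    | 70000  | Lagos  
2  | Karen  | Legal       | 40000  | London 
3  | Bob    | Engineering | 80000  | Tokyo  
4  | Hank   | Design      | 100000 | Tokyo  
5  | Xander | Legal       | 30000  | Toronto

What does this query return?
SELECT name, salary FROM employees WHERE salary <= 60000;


Filtering: salary <= 60000
Matching: 2 rows

2 rows:
Karen, 40000
Xander, 30000


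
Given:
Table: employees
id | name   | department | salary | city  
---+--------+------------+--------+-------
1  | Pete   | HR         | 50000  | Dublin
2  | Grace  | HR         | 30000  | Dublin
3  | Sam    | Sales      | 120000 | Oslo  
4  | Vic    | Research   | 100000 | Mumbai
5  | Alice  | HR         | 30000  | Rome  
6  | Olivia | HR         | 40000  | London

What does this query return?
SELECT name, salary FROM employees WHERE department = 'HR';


Filtering: department = 'HR'
Matching rows: 4

4 rows:
Pete, 50000
Grace, 30000
Alice, 30000
Olivia, 40000


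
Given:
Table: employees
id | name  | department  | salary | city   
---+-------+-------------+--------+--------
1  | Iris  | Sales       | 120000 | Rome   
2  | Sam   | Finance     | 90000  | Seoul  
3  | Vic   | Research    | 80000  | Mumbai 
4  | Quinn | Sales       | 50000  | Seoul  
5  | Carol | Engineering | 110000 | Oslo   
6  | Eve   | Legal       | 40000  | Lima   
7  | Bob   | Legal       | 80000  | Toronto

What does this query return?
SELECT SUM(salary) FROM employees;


SUM(salary) = 120000 + 90000 + 80000 + 50000 + 110000 + 40000 + 80000 = 570000

570000


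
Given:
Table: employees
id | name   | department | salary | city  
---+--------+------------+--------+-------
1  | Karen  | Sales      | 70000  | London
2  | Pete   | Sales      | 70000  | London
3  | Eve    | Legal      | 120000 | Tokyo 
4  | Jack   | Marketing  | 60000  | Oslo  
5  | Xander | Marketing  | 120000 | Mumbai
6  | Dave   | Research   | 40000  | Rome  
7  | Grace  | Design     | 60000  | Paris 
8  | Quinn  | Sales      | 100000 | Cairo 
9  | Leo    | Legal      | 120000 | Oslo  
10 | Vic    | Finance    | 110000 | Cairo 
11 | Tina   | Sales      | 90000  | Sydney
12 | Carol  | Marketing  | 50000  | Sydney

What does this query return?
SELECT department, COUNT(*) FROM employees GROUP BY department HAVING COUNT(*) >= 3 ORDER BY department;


Groups with count >= 3:
  Marketing: 3 -> PASS
  Sales: 4 -> PASS
  Design: 1 -> filtered out
  Finance: 1 -> filtered out
  Legal: 2 -> filtered out
  Research: 1 -> filtered out


2 groups:
Marketing, 3
Sales, 4


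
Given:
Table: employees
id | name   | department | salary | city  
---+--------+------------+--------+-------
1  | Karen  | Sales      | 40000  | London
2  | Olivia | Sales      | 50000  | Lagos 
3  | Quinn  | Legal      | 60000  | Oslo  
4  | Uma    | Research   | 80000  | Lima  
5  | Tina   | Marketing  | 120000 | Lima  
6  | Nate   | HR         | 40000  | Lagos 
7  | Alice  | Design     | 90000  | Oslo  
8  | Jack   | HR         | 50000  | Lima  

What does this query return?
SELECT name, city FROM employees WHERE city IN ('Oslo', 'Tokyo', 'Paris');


Filtering: city IN ('Oslo', 'Tokyo', 'Paris')
Matching: 2 rows

2 rows:
Quinn, Oslo
Alice, Oslo


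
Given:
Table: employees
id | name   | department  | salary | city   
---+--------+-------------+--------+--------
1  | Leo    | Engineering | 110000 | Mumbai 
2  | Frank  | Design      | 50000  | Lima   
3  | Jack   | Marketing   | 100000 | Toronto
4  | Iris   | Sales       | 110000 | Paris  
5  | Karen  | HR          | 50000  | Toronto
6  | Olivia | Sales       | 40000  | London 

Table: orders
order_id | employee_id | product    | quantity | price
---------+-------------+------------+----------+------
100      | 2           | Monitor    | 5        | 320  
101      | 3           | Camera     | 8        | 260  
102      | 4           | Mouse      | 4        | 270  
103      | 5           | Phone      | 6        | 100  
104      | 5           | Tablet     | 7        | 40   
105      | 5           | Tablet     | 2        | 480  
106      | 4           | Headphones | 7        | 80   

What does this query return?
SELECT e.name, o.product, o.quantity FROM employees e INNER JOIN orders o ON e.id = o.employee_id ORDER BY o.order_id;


Joining employees.id = orders.employee_id:
  employee Frank (id=2) -> order Monitor
  employee Jack (id=3) -> order Camera
  employee Iris (id=4) -> order Mouse
  employee Karen (id=5) -> order Phone
  employee Karen (id=5) -> order Tablet
  employee Karen (id=5) -> order Tablet
  employee Iris (id=4) -> order Headphones


7 rows:
Frank, Monitor, 5
Jack, Camera, 8
Iris, Mouse, 4
Karen, Phone, 6
Karen, Tablet, 7
Karen, Tablet, 2
Iris, Headphones, 7


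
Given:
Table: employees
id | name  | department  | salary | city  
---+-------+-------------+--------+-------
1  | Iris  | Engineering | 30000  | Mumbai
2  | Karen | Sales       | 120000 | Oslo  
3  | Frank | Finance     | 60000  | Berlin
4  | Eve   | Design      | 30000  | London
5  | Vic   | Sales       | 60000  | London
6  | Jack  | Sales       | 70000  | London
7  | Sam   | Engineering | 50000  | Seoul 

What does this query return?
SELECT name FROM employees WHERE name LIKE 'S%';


LIKE 'S%' matches names starting with 'S'
Matching: 1

1 rows:
Sam


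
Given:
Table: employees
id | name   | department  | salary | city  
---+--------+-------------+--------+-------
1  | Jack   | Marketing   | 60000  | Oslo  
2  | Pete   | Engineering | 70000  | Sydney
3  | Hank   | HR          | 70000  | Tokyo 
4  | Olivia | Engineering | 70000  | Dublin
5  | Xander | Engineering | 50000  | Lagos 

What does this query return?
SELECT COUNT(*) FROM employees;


COUNT(*) counts all rows

5


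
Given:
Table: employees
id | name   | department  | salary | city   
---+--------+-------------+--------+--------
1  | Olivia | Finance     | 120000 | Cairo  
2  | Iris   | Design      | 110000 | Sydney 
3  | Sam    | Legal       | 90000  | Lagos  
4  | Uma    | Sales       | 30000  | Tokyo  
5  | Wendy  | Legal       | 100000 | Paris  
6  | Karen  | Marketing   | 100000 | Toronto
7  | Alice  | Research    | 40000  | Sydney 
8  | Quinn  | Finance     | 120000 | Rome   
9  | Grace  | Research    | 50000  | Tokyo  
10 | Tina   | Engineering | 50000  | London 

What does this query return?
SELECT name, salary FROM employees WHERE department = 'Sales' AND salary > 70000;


Filtering: department = 'Sales' AND salary > 70000
Matching: 0 rows

Empty result set (0 rows)


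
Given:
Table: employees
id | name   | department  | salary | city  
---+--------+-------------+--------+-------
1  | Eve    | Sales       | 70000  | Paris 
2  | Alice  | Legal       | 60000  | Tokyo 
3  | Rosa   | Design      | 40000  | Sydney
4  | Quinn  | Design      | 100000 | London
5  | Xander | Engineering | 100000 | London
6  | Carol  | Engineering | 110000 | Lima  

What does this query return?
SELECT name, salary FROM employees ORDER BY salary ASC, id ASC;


Sorting by salary ASC, then id ASC for ties

6 rows:
Rosa, 40000
Alice, 60000
Eve, 70000
Quinn, 100000
Xander, 100000
Carol, 110000


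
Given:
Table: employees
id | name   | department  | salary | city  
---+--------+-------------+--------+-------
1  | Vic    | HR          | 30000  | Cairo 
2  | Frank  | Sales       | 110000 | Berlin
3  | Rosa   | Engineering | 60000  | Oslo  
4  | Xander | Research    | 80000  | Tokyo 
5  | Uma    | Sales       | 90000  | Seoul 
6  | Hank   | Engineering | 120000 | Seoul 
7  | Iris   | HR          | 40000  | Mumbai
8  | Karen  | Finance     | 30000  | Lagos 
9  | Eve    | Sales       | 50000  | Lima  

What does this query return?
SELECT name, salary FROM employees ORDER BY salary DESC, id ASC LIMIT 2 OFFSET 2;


Sort by salary DESC (id ASC tiebreak), then skip 2 and take 2
Rows 3 through 4

2 rows:
Uma, 90000
Xander, 80000


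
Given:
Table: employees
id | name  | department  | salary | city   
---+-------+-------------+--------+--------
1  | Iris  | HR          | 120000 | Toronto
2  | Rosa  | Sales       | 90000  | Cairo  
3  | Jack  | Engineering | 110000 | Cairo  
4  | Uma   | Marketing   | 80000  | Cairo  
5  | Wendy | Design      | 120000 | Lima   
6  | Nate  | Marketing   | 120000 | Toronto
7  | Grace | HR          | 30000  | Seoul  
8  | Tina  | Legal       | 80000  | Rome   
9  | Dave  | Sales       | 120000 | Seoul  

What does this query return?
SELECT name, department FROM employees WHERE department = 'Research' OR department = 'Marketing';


Filtering: department = 'Research' OR 'Marketing'
Matching: 2 rows

2 rows:
Uma, Marketing
Nate, Marketing


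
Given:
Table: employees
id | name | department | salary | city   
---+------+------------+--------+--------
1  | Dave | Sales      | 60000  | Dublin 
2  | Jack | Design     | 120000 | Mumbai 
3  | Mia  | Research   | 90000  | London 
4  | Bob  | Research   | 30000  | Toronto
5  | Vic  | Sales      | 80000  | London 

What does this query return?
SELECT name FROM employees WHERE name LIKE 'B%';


LIKE 'B%' matches names starting with 'B'
Matching: 1

1 rows:
Bob


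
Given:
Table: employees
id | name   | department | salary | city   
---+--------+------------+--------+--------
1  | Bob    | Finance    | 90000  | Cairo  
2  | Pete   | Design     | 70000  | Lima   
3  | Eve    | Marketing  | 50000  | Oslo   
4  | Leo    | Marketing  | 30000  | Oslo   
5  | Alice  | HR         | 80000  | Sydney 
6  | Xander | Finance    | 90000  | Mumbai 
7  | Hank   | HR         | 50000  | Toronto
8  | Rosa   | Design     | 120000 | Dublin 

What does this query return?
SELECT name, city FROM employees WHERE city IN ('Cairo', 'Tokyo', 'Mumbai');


Filtering: city IN ('Cairo', 'Tokyo', 'Mumbai')
Matching: 2 rows

2 rows:
Bob, Cairo
Xander, Mumbai


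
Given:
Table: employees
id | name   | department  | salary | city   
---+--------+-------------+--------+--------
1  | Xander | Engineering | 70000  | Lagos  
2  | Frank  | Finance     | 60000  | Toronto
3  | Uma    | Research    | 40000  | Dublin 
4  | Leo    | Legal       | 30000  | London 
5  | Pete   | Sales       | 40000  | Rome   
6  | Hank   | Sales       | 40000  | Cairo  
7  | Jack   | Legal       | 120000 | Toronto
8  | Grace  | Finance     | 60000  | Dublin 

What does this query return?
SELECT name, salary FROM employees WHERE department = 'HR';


Filtering: department = 'HR'
Matching rows: 0

Empty result set (0 rows)


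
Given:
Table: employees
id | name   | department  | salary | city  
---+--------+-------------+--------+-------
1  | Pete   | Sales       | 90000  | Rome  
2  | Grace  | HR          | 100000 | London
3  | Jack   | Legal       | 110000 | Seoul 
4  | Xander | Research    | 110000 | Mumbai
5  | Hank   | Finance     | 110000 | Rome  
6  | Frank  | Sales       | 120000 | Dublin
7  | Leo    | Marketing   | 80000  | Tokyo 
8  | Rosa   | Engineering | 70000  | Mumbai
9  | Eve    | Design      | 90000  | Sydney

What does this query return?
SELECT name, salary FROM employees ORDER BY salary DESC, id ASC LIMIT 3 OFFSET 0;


Sort by salary DESC (id ASC tiebreak), then skip 0 and take 3
Rows 1 through 3

3 rows:
Frank, 120000
Jack, 110000
Xander, 110000


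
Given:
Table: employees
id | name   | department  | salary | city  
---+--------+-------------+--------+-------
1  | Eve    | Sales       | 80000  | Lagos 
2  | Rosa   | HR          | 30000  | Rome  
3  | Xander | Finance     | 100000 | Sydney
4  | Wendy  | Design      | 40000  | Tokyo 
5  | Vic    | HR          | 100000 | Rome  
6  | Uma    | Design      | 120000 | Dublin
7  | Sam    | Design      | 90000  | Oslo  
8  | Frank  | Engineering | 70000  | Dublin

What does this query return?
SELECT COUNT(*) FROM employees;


COUNT(*) counts all rows

8
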